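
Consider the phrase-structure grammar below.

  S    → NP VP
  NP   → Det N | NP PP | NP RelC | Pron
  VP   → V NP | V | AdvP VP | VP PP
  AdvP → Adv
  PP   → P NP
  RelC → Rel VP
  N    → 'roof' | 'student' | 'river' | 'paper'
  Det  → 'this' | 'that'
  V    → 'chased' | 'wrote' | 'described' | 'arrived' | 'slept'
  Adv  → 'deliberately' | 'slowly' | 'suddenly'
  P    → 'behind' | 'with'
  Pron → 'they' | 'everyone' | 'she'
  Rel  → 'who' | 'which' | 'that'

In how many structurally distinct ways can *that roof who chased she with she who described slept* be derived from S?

7

Two of the 7 distinct bracketings:
[S [NP [NP [NP [Det that] [N roof]] [RelC [Rel who] [VP [V chased] [NP [Pron she]]]]] [PP [P with] [NP [NP [Pron she]] [RelC [Rel who] [VP [V described]]]]]] [VP [V slept]]]
[S [NP [NP [Det that] [N roof]] [RelC [Rel who] [VP [V chased] [NP [NP [Pron she]] [PP [P with] [NP [NP [Pron she]] [RelC [Rel who] [VP [V described]]]]]]]]] [VP [V slept]]]
The trees differ in how a recursive rule is bracketed over the same span.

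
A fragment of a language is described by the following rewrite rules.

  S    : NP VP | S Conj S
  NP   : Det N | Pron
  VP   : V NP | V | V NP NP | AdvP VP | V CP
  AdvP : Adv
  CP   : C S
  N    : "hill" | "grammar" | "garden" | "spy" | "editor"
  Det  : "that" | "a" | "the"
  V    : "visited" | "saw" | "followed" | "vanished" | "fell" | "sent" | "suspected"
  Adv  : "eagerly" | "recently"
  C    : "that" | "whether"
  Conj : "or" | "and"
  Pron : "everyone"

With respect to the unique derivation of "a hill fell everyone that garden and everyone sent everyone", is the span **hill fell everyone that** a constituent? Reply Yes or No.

[S [S [NP [Det a] [N hill]] [VP [V fell] [NP [Pron everyone]] [NP [Det that] [N garden]]]] [Conj and] [S [NP [Pron everyone]] [VP [V sent] [NP [Pron everyone]]]]]
The smallest constituent containing 'hill fell everyone that' is the S spanning 'a hill fell everyone that garden'; no single node in the tree dominates exactly the given words.

No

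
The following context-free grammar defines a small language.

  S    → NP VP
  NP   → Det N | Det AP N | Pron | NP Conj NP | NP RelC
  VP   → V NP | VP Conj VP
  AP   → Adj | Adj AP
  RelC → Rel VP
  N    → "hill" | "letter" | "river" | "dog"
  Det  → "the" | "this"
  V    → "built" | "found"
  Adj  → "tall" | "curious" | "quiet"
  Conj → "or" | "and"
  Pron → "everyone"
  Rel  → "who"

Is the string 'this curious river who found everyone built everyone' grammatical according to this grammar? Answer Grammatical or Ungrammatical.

[S [NP [NP [Det this] [AP [Adj curious]] [N river]] [RelC [Rel who] [VP [V found] [NP [Pron everyone]]]]] [VP [V built] [NP [Pron everyone]]]]
Each bracket corresponds to one application of a listed rule, so the string is derivable from S.

Grammatical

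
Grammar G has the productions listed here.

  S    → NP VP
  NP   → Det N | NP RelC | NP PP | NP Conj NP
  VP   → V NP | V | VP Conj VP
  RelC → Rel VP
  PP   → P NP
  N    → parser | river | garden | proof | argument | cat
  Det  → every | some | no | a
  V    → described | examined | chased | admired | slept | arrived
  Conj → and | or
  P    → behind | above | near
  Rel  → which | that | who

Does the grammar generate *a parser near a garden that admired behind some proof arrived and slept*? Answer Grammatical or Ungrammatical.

[S [NP [NP [Det a] [N parser]] [PP [P near] [NP [NP [NP [Det a] [N garden]] [RelC [Rel that] [VP [V admired]]]] [PP [P behind] [NP [Det some] [N proof]]]]]] [VP [VP [V arrived]] [Conj and] [VP [V slept]]]]
The bracketing above is licensed at every node by one of the given productions, with S at the root.

Grammatical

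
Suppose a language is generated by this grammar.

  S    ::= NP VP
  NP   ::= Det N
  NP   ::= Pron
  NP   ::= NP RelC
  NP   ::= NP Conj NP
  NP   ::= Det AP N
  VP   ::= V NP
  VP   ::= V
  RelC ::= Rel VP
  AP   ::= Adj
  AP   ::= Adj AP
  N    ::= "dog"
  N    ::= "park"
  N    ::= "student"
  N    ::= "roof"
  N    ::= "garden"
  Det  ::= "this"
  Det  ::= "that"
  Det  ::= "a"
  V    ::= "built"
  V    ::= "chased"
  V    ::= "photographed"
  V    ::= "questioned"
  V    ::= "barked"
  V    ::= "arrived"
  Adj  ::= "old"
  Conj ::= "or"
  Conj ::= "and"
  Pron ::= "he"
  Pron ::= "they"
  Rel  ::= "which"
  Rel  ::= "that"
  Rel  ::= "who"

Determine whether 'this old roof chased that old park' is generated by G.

S
  NP
    Det: this
    AP
      Adj: old
    N: roof
  VP
    V: chased
    NP
      Det: that
      AP
        Adj: old
      N: park
Each bracket corresponds to one application of a listed rule, so the string is derivable from S.

Grammatical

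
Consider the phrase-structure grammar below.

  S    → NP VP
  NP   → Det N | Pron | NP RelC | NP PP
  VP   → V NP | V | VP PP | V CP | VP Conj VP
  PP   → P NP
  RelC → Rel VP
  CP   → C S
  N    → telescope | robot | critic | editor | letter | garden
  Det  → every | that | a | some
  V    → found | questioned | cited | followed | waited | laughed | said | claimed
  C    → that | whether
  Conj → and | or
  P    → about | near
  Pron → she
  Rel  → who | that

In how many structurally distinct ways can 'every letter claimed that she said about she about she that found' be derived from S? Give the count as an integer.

7

Two of the 7 distinct bracketings:
[S [NP [Det every] [N letter]] [VP [VP [V claimed] [CP [C that] [S [NP [Pron she]] [VP [V said]]]]] [PP [P about] [NP [NP [NP [Pron she]] [PP [P about] [NP [Pron she]]]] [RelC [Rel that] [VP [V found]]]]]]]
[S [NP [Det every] [N letter]] [VP [VP [V claimed] [CP [C that] [S [NP [Pron she]] [VP [V said]]]]] [PP [P about] [NP [NP [Pron she]] [PP [P about] [NP [NP [Pron she]] [RelC [Rel that] [VP [V found]]]]]]]]]
The trees differ in how a recursive rule is bracketed over the same span.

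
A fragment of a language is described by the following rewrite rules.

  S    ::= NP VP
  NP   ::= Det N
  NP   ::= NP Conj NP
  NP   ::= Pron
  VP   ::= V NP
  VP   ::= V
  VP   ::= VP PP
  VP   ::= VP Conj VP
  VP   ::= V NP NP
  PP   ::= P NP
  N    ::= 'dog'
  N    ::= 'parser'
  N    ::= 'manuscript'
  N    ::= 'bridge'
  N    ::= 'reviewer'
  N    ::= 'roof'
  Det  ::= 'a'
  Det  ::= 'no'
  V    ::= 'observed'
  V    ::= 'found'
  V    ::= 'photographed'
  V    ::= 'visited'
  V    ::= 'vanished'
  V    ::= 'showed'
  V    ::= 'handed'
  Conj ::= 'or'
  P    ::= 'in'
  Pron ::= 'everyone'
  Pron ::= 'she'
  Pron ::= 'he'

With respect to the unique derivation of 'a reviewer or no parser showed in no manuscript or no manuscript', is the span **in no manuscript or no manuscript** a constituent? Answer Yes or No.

Yes

[S [NP [NP [Det a] [N reviewer]] [Conj or] [NP [Det no] [N parser]]] [VP [VP [V showed]] [PP [P in] [NP [NP [Det no] [N manuscript]] [Conj or] [NP [Det no] [N manuscript]]]]]]
The words 'in no manuscript or no manuscript' are exhaustively dominated by a single PP node (built by PP → P NP), so they form a constituent.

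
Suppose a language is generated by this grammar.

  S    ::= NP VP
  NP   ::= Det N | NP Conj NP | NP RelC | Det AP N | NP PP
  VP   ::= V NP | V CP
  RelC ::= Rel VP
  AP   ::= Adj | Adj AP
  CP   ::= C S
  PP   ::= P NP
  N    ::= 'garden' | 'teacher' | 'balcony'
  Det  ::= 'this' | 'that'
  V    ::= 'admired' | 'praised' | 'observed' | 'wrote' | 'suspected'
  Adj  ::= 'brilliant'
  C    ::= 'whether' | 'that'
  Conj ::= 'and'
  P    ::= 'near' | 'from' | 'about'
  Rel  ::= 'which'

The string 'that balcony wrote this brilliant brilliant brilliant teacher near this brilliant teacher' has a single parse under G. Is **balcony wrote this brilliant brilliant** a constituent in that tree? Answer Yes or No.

No

[S [NP [Det that] [N balcony]] [VP [V wrote] [NP [NP [Det this] [AP [Adj brilliant] [AP [Adj brilliant] [AP [Adj brilliant]]]] [N teacher]] [PP [P near] [NP [Det this] [AP [Adj brilliant]] [N teacher]]]]]]
The smallest constituent containing 'balcony wrote this brilliant brilliant' is the S spanning 'that balcony wrote this brilliant brilliant brilliant teacher near this brilliant teacher'; no single node in the tree dominates exactly the given words.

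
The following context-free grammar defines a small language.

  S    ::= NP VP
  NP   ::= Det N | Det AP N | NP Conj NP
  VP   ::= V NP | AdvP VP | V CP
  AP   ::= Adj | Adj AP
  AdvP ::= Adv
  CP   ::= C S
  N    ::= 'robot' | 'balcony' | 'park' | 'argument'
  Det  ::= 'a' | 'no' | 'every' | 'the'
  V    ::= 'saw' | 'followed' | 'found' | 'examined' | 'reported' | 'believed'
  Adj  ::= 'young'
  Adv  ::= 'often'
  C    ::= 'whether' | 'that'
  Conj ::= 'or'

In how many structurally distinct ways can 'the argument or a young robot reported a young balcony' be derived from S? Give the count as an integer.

[S [NP [NP [Det the] [N argument]] [Conj or] [NP [Det a] [AP [Adj young]] [N robot]]] [VP [V reported] [NP [Det a] [AP [Adj young]] [N balcony]]]]
No rule offers an alternative attachment or grouping for any span, so this is the only derivation.

1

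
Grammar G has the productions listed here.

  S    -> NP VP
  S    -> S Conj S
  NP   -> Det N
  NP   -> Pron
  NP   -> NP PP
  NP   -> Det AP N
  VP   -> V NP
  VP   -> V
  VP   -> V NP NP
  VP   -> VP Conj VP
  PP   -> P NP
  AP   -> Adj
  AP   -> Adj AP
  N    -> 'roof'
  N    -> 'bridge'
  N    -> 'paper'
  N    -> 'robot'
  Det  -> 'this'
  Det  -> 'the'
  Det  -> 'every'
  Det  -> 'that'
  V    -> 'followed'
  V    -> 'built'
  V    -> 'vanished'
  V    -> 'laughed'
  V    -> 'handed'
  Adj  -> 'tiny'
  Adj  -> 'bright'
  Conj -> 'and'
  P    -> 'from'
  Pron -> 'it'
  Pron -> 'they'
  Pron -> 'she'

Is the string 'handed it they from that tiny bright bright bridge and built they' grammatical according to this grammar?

For S → NP VP, no prefix of the string parses as an NP. The alternative S rule S → S Conj S likewise has no satisfying split.

Ungrammatical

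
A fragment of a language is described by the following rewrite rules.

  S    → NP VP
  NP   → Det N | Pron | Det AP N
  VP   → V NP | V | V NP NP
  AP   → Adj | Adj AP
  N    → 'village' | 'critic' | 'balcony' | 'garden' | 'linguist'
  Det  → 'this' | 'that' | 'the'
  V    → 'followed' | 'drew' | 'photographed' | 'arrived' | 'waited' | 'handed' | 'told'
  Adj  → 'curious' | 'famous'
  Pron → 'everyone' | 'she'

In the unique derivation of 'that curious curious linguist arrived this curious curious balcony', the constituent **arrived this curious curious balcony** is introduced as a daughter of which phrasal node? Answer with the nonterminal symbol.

S

S
  NP
    Det: that
    AP
      Adj: curious
      AP
        Adj: curious
    N: linguist
  VP
    V: arrived
    NP
      Det: this
      AP
        Adj: curious
        AP
          Adj: curious
      N: balcony
The span 'arrived this curious curious balcony' is the VP node built by VP → V NP.
Its mother is the S built by S → NP VP.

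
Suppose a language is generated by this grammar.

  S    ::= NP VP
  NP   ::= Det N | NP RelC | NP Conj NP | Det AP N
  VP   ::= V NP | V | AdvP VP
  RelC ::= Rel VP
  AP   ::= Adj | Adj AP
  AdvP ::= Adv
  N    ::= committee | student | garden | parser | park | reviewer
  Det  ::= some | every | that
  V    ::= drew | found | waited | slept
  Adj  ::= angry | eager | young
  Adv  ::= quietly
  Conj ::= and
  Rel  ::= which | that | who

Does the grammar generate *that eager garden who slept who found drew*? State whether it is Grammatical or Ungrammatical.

Grammatical

S
  NP
    NP
      NP
        Det: that
        AP
          Adj: eager
        N: garden
      RelC
        Rel: who
        VP
          V: slept
    RelC
      Rel: who
      VP
        V: found
  VP
    V: drew
The bracketing above is licensed at every node by one of the given productions, with S at the root.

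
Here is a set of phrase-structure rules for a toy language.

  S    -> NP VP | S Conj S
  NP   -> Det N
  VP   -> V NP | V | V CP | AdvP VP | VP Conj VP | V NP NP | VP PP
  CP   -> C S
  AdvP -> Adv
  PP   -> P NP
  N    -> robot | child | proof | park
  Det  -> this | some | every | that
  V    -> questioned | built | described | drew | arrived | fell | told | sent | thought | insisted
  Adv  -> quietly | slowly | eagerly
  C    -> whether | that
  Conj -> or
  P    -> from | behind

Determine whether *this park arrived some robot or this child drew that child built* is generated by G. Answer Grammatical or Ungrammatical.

For S → NP VP, the only prefix that parses as NP is 'this park', but the remainder 'arrived some robot or this child drew that child built' is not a VP under these rules. The alternative S rule S → S Conj S likewise has no satisfying split.

Ungrammatical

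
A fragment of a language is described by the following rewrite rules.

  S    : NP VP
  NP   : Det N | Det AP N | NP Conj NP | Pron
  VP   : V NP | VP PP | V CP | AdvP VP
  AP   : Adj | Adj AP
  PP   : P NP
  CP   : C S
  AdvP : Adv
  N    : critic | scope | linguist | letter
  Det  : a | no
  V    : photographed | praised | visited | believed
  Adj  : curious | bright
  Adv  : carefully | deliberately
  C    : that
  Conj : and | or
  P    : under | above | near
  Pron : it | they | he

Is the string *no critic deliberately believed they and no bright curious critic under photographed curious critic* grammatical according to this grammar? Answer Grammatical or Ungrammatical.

Ungrammatical

A P word can never sit immediately before a V word in any string this grammar generates, so the substring 'under photographed' rules out a derivation.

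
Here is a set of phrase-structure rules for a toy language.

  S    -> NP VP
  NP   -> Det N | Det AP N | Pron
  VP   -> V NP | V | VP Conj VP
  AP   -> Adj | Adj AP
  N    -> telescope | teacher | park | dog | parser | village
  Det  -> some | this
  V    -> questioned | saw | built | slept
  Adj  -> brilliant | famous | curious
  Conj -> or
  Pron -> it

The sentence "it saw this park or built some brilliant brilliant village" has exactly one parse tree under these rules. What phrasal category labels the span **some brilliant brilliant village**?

S
  NP
    Pron: it
  VP
    VP
      V: saw
      NP
        Det: this
        N: park
    Conj: or
    VP
      V: built
      NP
        Det: some
        AP
          Adj: brilliant
          AP
            Adj: brilliant
        N: village
The span 'some brilliant brilliant village' is the NP node built by NP → Det AP N.

NP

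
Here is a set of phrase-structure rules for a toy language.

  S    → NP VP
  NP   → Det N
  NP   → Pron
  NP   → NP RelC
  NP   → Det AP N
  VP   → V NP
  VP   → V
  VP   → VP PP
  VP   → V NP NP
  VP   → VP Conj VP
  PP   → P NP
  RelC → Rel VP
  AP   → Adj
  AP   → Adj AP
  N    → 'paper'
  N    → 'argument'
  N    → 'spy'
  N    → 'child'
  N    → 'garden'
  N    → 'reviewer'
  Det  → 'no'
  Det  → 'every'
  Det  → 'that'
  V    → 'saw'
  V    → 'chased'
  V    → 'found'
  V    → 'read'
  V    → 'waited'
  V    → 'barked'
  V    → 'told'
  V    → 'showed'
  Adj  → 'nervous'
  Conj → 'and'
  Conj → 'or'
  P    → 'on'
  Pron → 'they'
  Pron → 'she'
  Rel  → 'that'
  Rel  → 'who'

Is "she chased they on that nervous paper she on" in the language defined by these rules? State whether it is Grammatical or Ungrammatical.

Ungrammatical

For S → NP VP, the only prefix that parses as NP is 'she', but the remainder 'chased they on that nervous paper she on' is not a VP under these rules.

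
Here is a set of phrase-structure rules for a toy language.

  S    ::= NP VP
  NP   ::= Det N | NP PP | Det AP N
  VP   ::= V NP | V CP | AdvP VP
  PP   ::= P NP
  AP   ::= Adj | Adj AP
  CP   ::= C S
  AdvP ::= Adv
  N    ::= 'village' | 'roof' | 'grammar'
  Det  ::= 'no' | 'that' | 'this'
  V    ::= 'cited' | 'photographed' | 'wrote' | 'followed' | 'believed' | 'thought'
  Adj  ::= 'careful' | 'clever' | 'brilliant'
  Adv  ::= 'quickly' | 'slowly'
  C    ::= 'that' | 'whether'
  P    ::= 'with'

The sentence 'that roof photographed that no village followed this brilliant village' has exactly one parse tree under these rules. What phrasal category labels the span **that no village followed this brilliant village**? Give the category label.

S
  NP
    Det: that
    N: roof
  VP
    V: photographed
    CP
      C: that
      S
        NP
          Det: no
          N: village
        VP
          V: followed
          NP
            Det: this
            AP
              Adj: brilliant
            N: village
The span 'that no village followed this brilliant village' is the CP node built by CP → C S.

CP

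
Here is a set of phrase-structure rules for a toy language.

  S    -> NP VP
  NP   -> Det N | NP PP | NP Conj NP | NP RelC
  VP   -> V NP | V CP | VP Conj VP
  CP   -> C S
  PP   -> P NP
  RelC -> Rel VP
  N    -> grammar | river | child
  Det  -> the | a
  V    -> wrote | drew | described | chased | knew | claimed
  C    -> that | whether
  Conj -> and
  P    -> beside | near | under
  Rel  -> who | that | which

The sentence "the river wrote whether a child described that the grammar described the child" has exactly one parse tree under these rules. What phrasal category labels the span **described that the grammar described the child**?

[S [NP [Det the] [N river]] [VP [V wrote] [CP [C whether] [S [NP [Det a] [N child]] [VP [V described] [CP [C that] [S [NP [Det the] [N grammar]] [VP [V described] [NP [Det the] [N child]]]]]]]]]]
The span 'described that the grammar described the child' is the VP node built by VP → V CP.

VP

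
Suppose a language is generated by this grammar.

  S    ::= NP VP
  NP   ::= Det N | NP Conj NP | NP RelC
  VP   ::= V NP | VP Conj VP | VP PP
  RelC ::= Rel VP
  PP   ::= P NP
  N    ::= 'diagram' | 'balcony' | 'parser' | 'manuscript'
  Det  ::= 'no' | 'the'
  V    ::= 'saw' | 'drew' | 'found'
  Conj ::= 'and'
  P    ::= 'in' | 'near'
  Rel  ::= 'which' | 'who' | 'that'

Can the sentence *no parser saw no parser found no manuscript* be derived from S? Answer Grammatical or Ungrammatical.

Ungrammatical

For S → NP VP, the only prefix that parses as NP is 'no parser', but the remainder 'saw no parser found no manuscript' is not a VP under these rules.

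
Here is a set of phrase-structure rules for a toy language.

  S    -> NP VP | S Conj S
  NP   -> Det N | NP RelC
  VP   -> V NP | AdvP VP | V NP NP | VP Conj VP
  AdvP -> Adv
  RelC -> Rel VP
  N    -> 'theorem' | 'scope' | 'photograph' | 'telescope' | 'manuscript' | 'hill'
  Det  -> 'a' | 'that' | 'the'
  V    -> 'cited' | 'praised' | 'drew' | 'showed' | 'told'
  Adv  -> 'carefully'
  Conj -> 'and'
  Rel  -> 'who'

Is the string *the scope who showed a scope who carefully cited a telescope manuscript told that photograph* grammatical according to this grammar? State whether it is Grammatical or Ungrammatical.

Ungrammatical

An N word can never sit immediately before an N word in any string this grammar generates, so the substring 'telescope manuscript' rules out a derivation.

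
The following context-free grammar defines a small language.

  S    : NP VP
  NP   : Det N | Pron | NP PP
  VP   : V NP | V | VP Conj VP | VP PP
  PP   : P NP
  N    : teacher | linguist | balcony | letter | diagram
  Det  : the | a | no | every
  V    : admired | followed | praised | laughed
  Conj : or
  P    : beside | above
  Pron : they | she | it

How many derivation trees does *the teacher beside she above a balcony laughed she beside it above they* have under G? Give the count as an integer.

Two of the 10 distinct bracketings:
[S [NP [NP [Det the] [N teacher]] [PP [P beside] [NP [NP [Pron she]] [PP [P above] [NP [Det a] [N balcony]]]]]] [VP [V laughed] [NP [NP [Pron she]] [PP [P beside] [NP [NP [Pron it]] [PP [P above] [NP [Pron they]]]]]]]]
[S [NP [NP [Det the] [N teacher]] [PP [P beside] [NP [NP [Pron she]] [PP [P above] [NP [Det a] [N balcony]]]]]] [VP [V laughed] [NP [NP [NP [Pron she]] [PP [P beside] [NP [Pron it]]]] [PP [P above] [NP [Pron they]]]]]]
The trees differ in how a recursive rule is bracketed over the same span.

10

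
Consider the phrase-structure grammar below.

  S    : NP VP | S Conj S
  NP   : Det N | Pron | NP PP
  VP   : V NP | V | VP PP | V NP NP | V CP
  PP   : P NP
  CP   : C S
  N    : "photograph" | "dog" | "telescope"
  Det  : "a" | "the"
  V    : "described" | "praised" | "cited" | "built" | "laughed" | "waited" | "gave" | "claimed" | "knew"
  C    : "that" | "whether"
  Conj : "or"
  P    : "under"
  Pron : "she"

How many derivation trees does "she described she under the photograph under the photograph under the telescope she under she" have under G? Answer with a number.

10

Two of the 10 distinct bracketings:
[S [NP [Pron she]] [VP [VP [V described] [NP [NP [Pron she]] [PP [P under] [NP [NP [Det the] [N photograph]] [PP [P under] [NP [NP [Det the] [N photograph]] [PP [P under] [NP [Det the] [N telescope]]]]]]]] [NP [Pron she]]] [PP [P under] [NP [Pron she]]]]]
[S [NP [Pron she]] [VP [VP [V described] [NP [NP [Pron she]] [PP [P under] [NP [NP [NP [Det the] [N photograph]] [PP [P under] [NP [Det the] [N photograph]]]] [PP [P under] [NP [Det the] [N telescope]]]]]] [NP [Pron she]]] [PP [P under] [NP [Pron she]]]]]
The trees differ in how a recursive rule is bracketed over the same span.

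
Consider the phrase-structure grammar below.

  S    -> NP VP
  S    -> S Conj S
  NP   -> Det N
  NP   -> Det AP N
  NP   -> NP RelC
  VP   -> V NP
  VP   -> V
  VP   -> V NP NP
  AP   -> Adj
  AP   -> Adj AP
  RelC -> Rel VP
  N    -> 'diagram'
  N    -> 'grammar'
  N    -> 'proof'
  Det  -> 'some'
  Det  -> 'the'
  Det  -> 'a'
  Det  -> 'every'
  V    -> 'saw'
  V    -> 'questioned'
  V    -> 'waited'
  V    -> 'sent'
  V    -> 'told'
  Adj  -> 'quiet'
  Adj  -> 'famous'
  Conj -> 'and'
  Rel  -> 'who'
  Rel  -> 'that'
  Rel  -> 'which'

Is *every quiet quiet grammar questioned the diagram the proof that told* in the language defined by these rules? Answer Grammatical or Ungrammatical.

S
  NP
    Det: every
    AP
      Adj: quiet
      AP
        Adj: quiet
    N: grammar
  VP
    V: questioned
    NP
      Det: the
      N: diagram
    NP
      NP
        Det: the
        N: proof
      RelC
        Rel: that
        VP
          V: told
The bracketing above is licensed at every node by one of the given productions, with S at the root.

Grammatical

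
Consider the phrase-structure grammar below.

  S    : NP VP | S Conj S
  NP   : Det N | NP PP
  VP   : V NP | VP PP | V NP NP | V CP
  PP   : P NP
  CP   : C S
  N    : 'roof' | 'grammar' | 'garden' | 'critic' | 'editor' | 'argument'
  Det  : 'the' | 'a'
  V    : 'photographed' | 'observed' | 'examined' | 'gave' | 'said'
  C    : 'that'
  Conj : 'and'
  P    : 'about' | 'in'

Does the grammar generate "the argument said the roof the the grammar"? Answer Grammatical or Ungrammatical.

Ungrammatical

A Det word can never sit immediately before a Det word in any string this grammar generates, so the substring 'the the' rules out a derivation.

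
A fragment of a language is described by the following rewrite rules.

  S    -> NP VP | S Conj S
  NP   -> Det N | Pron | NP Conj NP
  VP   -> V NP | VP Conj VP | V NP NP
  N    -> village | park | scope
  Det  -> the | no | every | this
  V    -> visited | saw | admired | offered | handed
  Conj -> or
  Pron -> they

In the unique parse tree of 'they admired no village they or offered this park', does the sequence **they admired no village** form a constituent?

No

[S [NP [Pron they]] [VP [VP [V admired] [NP [Det no] [N village]] [NP [Pron they]]] [Conj or] [VP [V offered] [NP [Det this] [N park]]]]]
The smallest constituent containing 'they admired no village' is the S spanning 'they admired no village they or offered this park'; no single node in the tree dominates exactly the given words.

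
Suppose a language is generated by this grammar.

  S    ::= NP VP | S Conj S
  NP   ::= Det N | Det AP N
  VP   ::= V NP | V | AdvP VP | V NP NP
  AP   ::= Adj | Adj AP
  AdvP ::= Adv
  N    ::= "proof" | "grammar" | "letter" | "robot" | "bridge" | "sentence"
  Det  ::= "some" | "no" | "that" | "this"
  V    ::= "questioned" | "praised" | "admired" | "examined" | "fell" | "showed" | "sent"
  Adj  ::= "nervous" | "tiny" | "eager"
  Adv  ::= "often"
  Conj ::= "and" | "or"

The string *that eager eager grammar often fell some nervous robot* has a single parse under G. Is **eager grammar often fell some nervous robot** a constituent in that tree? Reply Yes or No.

[S [NP [Det that] [AP [Adj eager] [AP [Adj eager]]] [N grammar]] [VP [AdvP [Adv often]] [VP [V fell] [NP [Det some] [AP [Adj nervous]] [N robot]]]]]
The smallest constituent containing 'eager grammar often fell some nervous robot' is the S spanning 'that eager eager grammar often fell some nervous robot'; no single node in the tree dominates exactly the given words.

No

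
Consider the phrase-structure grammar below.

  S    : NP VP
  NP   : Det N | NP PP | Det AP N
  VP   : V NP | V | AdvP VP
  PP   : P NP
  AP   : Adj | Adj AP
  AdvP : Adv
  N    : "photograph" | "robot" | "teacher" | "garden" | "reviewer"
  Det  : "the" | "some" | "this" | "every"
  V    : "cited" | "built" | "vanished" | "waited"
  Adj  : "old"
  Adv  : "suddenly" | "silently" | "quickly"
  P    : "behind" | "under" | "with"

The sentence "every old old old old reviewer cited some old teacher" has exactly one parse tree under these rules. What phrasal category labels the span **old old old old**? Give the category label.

S
  NP
    Det: every
    AP
      Adj: old
      AP
        Adj: old
        AP
          Adj: old
          AP
            Adj: old
    N: reviewer
  VP
    V: cited
    NP
      Det: some
      AP
        Adj: old
      N: teacher
The span 'old old old old' is the AP node built by AP → Adj AP.

AP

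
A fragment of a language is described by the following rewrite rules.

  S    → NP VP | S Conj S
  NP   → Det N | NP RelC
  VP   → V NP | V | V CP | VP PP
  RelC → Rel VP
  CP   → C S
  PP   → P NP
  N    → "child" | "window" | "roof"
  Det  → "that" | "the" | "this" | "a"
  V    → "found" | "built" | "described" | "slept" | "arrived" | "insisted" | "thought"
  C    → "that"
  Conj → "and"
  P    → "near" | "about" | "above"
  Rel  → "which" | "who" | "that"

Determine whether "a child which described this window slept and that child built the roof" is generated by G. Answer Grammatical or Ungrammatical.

Grammatical

[S [S [NP [NP [Det a] [N child]] [RelC [Rel which] [VP [V described] [NP [Det this] [N window]]]]] [VP [V slept]]] [Conj and] [S [NP [Det that] [N child]] [VP [V built] [NP [Det the] [N roof]]]]]
Every word is introduced by a lexical rule and the phrasal rules combine the resulting categories into a single S.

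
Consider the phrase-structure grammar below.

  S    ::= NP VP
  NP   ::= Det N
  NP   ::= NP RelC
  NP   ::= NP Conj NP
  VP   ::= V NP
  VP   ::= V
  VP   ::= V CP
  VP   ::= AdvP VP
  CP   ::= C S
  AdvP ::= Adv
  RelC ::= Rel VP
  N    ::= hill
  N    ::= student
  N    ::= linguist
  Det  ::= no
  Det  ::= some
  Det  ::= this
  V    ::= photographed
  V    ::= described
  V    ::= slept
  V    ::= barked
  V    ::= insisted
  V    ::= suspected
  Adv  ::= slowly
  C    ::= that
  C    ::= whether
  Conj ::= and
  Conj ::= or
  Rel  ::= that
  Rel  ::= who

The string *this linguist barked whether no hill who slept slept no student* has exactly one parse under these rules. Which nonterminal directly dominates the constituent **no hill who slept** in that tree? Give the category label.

[S [NP [Det this] [N linguist]] [VP [V barked] [CP [C whether] [S [NP [NP [Det no] [N hill]] [RelC [Rel who] [VP [V slept]]]] [VP [V slept] [NP [Det no] [N student]]]]]]]
The span 'no hill who slept' is the NP node built by NP → NP RelC.
Its mother is the S built by S → NP VP.

S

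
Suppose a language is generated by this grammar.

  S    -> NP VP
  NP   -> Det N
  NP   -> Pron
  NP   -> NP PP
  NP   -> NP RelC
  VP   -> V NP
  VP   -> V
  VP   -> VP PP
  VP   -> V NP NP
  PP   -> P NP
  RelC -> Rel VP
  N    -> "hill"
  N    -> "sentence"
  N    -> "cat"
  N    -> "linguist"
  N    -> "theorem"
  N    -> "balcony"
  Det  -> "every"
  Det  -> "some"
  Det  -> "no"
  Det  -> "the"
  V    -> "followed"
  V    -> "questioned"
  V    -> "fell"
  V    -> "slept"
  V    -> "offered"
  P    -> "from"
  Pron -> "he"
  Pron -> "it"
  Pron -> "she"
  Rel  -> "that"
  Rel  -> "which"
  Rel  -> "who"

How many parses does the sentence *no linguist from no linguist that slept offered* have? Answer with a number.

2

The two bracketings:
[S [NP [NP [Det no] [N linguist]] [PP [P from] [NP [NP [Det no] [N linguist]] [RelC [Rel that] [VP [V slept]]]]]] [VP [V offered]]]
[S [NP [NP [NP [Det no] [N linguist]] [PP [P from] [NP [Det no] [N linguist]]]] [RelC [Rel that] [VP [V slept]]]] [VP [V offered]]]
The trees differ in how a recursive rule is bracketed over the same span.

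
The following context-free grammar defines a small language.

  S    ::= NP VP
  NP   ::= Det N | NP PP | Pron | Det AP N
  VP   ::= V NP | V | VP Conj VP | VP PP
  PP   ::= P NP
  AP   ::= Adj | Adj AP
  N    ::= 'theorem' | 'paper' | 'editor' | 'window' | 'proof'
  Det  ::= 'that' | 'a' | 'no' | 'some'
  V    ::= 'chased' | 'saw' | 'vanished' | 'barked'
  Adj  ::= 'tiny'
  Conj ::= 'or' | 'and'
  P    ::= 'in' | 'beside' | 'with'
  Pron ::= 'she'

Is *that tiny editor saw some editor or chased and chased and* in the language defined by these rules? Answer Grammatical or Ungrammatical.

Ungrammatical

For S → NP VP, the only prefix that parses as NP is 'that tiny editor', but the remainder 'saw some editor or chased and chased and' is not a VP under these rules.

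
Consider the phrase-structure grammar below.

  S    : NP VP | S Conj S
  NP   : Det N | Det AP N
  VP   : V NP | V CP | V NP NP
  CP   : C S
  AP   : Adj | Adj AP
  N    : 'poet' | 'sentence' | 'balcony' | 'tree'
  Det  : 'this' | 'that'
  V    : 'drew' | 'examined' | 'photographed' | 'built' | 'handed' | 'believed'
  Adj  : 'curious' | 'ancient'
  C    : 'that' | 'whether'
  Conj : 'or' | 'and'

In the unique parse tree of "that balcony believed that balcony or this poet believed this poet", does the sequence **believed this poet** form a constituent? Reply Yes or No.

Yes

[S [S [NP [Det that] [N balcony]] [VP [V believed] [NP [Det that] [N balcony]]]] [Conj or] [S [NP [Det this] [N poet]] [VP [V believed] [NP [Det this] [N poet]]]]]
The words 'believed this poet' are exhaustively dominated by a single VP node (built by VP → V NP), so they form a constituent.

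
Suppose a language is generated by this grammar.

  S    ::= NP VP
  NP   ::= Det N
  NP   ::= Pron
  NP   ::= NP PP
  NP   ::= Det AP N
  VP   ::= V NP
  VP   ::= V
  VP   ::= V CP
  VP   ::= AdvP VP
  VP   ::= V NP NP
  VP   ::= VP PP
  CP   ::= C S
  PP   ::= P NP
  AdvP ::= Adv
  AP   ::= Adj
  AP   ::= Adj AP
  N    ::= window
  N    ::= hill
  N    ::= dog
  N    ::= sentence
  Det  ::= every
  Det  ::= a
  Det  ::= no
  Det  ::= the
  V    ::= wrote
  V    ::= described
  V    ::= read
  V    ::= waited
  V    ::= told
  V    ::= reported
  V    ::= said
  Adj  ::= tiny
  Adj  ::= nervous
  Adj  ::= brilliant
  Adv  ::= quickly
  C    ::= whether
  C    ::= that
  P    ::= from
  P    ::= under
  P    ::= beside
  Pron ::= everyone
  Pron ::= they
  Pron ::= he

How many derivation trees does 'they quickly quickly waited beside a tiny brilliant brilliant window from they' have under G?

Two of the 9 distinct bracketings:
[S [NP [Pron they]] [VP [AdvP [Adv quickly]] [VP [AdvP [Adv quickly]] [VP [VP [V waited]] [PP [P beside] [NP [NP [Det a] [AP [Adj tiny] [AP [Adj brilliant] [AP [Adj brilliant]]]] [N window]] [PP [P from] [NP [Pron they]]]]]]]]]
[S [NP [Pron they]] [VP [AdvP [Adv quickly]] [VP [AdvP [Adv quickly]] [VP [VP [VP [V waited]] [PP [P beside] [NP [Det a] [AP [Adj tiny] [AP [Adj brilliant] [AP [Adj brilliant]]]] [N window]]]] [PP [P from] [NP [Pron they]]]]]]]
The difference turns on whether NP → NP PP is used at the relevant span, versus an alternative expansion of NP.

9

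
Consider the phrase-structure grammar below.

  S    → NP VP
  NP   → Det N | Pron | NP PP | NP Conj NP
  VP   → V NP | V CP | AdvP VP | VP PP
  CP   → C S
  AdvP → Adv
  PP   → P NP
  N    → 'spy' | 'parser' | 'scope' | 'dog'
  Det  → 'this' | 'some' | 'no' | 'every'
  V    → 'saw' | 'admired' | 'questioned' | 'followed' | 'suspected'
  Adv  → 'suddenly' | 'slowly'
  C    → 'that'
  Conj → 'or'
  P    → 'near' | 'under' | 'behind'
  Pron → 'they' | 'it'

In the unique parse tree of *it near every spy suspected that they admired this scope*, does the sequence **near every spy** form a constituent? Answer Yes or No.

Yes

[S [NP [NP [Pron it]] [PP [P near] [NP [Det every] [N spy]]]] [VP [V suspected] [CP [C that] [S [NP [Pron they]] [VP [V admired] [NP [Det this] [N scope]]]]]]]
The words 'near every spy' are exhaustively dominated by a single PP node (built by PP → P NP), so they form a constituent.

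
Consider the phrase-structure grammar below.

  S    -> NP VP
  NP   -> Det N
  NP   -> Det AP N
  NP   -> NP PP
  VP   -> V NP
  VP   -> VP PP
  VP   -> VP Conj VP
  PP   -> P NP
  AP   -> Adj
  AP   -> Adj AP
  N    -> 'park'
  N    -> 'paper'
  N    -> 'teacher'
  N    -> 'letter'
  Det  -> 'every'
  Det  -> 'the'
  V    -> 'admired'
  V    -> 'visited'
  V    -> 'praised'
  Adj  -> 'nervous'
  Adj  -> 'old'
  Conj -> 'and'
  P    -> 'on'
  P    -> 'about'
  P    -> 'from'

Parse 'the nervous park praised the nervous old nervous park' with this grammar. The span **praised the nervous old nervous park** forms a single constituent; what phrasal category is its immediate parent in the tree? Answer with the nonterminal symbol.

S

S
  NP
    Det: the
    AP
      Adj: nervous
    N: park
  VP
    V: praised
    NP
      Det: the
      AP
        Adj: nervous
        AP
          Adj: old
          AP
            Adj: nervous
      N: park
The span 'praised the nervous old nervous park' is the VP node built by VP → V NP.
Its mother is the S built by S → NP VP.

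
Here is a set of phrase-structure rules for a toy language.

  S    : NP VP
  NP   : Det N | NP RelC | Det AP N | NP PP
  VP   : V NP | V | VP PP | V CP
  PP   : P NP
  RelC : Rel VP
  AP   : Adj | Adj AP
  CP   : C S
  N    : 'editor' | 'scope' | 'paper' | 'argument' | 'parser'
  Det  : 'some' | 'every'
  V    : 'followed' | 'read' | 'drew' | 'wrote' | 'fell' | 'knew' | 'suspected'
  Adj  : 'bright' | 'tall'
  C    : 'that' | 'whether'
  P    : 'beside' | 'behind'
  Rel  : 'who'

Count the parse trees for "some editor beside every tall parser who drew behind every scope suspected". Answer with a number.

5

Two of the 5 distinct bracketings:
[S [NP [NP [NP [Det some] [N editor]] [PP [P beside] [NP [Det every] [AP [Adj tall]] [N parser]]]] [RelC [Rel who] [VP [VP [V drew]] [PP [P behind] [NP [Det every] [N scope]]]]]] [VP [V suspected]]]
[S [NP [NP [Det some] [N editor]] [PP [P beside] [NP [NP [Det every] [AP [Adj tall]] [N parser]] [RelC [Rel who] [VP [VP [V drew]] [PP [P behind] [NP [Det every] [N scope]]]]]]]] [VP [V suspected]]]
The trees differ in how a recursive rule is bracketed over the same span.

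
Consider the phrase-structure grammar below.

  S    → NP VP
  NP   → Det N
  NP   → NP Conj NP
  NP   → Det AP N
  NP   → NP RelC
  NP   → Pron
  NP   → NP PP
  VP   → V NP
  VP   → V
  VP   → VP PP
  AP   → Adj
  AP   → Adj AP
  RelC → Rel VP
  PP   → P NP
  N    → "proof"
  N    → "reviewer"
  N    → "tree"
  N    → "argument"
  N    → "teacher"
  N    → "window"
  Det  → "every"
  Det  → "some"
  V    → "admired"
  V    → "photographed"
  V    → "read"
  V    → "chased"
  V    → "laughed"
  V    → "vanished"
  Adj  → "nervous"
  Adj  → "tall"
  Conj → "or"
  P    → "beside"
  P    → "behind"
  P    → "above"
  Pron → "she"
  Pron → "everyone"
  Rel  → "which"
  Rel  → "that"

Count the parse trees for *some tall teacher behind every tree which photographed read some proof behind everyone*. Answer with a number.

4

Two of the 4 distinct bracketings:
[S [NP [NP [NP [Det some] [AP [Adj tall]] [N teacher]] [PP [P behind] [NP [Det every] [N tree]]]] [RelC [Rel which] [VP [V photographed]]]] [VP [V read] [NP [NP [Det some] [N proof]] [PP [P behind] [NP [Pron everyone]]]]]]
[S [NP [NP [NP [Det some] [AP [Adj tall]] [N teacher]] [PP [P behind] [NP [Det every] [N tree]]]] [RelC [Rel which] [VP [V photographed]]]] [VP [VP [V read] [NP [Det some] [N proof]]] [PP [P behind] [NP [Pron everyone]]]]]
The difference turns on whether VP → VP PP is used at the relevant span, versus an alternative expansion of VP.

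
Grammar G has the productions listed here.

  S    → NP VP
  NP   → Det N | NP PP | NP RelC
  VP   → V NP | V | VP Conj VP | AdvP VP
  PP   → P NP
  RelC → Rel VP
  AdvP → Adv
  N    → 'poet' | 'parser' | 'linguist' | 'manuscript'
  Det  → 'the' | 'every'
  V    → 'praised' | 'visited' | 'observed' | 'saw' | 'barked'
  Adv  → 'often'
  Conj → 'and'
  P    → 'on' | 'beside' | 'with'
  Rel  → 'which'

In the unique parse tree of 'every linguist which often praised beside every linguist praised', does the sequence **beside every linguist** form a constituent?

[S [NP [NP [NP [Det every] [N linguist]] [RelC [Rel which] [VP [AdvP [Adv often]] [VP [V praised]]]]] [PP [P beside] [NP [Det every] [N linguist]]]] [VP [V praised]]]
The words 'beside every linguist' are exhaustively dominated by a single PP node (built by PP → P NP), so they form a constituent.

Yes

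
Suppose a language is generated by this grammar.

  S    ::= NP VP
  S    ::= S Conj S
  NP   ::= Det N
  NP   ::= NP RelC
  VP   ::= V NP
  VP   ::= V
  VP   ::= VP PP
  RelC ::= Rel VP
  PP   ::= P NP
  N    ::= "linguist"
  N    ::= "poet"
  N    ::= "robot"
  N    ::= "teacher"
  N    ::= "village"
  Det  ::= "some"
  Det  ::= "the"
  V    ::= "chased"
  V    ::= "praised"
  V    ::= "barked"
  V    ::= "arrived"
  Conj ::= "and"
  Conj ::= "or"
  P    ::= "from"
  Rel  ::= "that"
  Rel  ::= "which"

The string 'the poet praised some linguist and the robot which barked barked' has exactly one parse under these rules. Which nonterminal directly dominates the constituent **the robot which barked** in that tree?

S
  S
    NP
      Det: the
      N: poet
    VP
      V: praised
      NP
        Det: some
        N: linguist
  Conj: and
  S
    NP
      NP
        Det: the
        N: robot
      RelC
        Rel: which
        VP
          V: barked
    VP
      V: barked
The span 'the robot which barked' is the NP node built by NP → NP RelC.
Its mother is the S built by S → NP VP.

S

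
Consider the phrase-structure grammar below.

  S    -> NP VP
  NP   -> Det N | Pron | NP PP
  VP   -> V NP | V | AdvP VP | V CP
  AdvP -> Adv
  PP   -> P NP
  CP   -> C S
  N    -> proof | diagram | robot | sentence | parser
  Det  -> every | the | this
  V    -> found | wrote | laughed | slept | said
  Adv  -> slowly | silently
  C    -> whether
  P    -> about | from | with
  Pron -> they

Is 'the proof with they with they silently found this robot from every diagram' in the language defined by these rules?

Grammatical

[S [NP [NP [Det the] [N proof]] [PP [P with] [NP [NP [Pron they]] [PP [P with] [NP [Pron they]]]]]] [VP [AdvP [Adv silently]] [VP [V found] [NP [NP [Det this] [N robot]] [PP [P from] [NP [Det every] [N diagram]]]]]]]
Every word is introduced by a lexical rule and the phrasal rules combine the resulting categories into a single S.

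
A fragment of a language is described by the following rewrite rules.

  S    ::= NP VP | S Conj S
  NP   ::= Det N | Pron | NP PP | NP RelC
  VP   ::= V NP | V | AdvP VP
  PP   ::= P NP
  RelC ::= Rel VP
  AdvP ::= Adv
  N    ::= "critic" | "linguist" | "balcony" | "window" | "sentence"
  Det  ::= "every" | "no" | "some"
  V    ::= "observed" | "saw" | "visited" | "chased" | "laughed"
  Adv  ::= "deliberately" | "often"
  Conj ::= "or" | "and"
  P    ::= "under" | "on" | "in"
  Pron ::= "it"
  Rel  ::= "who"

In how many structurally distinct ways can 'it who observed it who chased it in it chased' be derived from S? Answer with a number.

5

Two of the 5 distinct bracketings:
[S [NP [NP [NP [Pron it]] [RelC [Rel who] [VP [V observed] [NP [NP [Pron it]] [RelC [Rel who] [VP [V chased] [NP [Pron it]]]]]]]] [PP [P in] [NP [Pron it]]]] [VP [V chased]]]
[S [NP [NP [NP [NP [Pron it]] [RelC [Rel who] [VP [V observed] [NP [Pron it]]]]] [RelC [Rel who] [VP [V chased] [NP [Pron it]]]]] [PP [P in] [NP [Pron it]]]] [VP [V chased]]]
The trees differ in how a recursive rule is bracketed over the same span.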